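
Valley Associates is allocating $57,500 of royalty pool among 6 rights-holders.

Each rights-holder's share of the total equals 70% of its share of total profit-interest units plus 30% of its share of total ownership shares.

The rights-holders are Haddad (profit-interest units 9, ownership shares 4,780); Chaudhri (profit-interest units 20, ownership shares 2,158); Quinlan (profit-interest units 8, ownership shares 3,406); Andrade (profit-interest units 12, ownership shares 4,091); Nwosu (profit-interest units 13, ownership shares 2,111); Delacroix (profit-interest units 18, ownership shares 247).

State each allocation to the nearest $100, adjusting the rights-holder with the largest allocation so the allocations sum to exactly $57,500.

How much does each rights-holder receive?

Profit-interest units total 80; ownership shares total 16,793.
Blended shares (70% profit-interest units + 30% ownership shares): Haddad 0.1641; Chaudhri 0.2136; Quinlan 0.1308; Andrade 0.1781; Nwosu 0.1515; Delacroix 0.1619.
Unrounded shares: Haddad 9,438.21; Chaudhri 12,279.23; Quinlan 7,523.69; Andrade 10,239.83; Nwosu 8,709.07; Delacroix 9,309.97.
At nearest $100: Haddad $9,400; Chaudhri $12,300; Quinlan $7,500; Andrade $10,200; Nwosu $8,700; Delacroix $9,300. Sum = $57,400.
Difference $57,500 − $57,400 = +$100 applied to largest allocation (Chaudhri): Chaudhri becomes $12,400.

Haddad: $9,400 | Chaudhri: $12,400 | Quinlan: $7,500 | Andrade: $10,200 | Nwosu: $8,700 | Delacroix: $9,300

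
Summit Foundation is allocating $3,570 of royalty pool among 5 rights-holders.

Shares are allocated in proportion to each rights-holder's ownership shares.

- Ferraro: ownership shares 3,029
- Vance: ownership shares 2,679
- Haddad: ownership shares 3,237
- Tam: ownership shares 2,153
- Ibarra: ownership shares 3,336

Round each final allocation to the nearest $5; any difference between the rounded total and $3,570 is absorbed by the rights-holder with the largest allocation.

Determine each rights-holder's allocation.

Ferraro: $750 · Vance: $665 · Haddad: $800 · Tam: $535 · Ibarra: $820

Sum of ownership shares: 14,434.
Raw shares: Ferraro 3,029/14,434 × $3,570 = 749.17; Vance 2,679/14,434 × $3,570 = 662.60; Haddad 3,237/14,434 × $3,570 = 800.62; Tam 2,153/14,434 × $3,570 = 532.51; Ibarra 3,336/14,434 × $3,570 = 825.10.
At nearest $5: Ferraro $750; Vance $665; Haddad $800; Tam $535; Ibarra $825. Sum = $3,575.
Difference $3,570 − $3,575 = −$5 applied to largest allocation (Ibarra): Ibarra becomes $820.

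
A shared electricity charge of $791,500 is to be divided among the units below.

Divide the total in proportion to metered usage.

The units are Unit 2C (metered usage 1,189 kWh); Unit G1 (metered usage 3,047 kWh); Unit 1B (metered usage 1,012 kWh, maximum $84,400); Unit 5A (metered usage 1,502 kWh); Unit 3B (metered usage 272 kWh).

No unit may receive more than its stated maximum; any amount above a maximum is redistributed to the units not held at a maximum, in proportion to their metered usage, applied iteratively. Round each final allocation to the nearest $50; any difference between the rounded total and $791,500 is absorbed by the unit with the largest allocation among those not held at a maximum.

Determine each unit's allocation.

Combined metered usage = 7,022.
Pro-rata shares before constraints: Unit 2C 134,020.72; Unit G1 343,449.23; Unit 1B 114,069.78; Unit 5A 169,301.20; Unit 3B 30,659.07.
Cap binds for Unit 1B ($84,400); remaining pool $707,100 reallocated over remaining metered usage 6,010.
Redistributed shares: Unit 2C 139,890.50 → $139,900; Unit G1 358,491.46 → $358,500; Unit 5A 176,716.17 → $176,700; Unit 3B 32,001.86 → $32,000.

Unit 2C: $139,900 | Unit G1: $358,500 | Unit 1B: $84,400 | Unit 5A: $176,700 | Unit 3B: $32,000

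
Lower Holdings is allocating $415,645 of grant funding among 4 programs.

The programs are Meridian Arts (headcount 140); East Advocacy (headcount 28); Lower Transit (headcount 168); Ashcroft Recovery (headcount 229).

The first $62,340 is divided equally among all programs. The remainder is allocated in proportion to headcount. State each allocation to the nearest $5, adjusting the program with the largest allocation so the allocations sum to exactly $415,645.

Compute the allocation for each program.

First tranche $62,340 split equally: $15,585 each.
Remainder $353,305 by headcount (total 565): Meridian Arts 87,544.60 → $87,545; East Advocacy 17,508.92 → $17,510; Lower Transit 105,053.52 → $105,055; Ashcroft Recovery 143,197.96 → $143,200.
Rounding difference −$5 on remainder applied to Ashcroft Recovery.
Totals: Meridian Arts $15,585 + $87,545 = $103,130; East Advocacy $15,585 + $17,510 = $33,095; Lower Transit $15,585 + $105,055 = $120,640; Ashcroft Recovery $15,585 + $143,195 = $158,780.

Meridian Arts: $103,130; East Advocacy: $33,095; Lower Transit: $120,640; Ashcroft Recovery: $158,780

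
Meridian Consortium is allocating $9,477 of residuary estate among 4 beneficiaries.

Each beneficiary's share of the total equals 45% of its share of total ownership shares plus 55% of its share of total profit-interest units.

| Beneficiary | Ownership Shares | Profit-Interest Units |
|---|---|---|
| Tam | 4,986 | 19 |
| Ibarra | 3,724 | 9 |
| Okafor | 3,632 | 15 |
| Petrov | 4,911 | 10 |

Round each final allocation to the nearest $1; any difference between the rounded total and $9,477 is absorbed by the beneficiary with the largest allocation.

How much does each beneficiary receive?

Tam: $3,101 · Ibarra: $1,806 · Okafor: $2,373 · Petrov: $2,197

Ownership shares total 17,253; profit-interest units total 53.
Composite weights (45% ownership shares + 55% profit-interest units): Tam 0.3272; Ibarra 0.1905; Okafor 0.2504; Petrov 0.2319.
Raw shares: Tam 3,101.03; Ibarra 1,805.63; Okafor 2,372.96; Petrov 2,197.38.
At nearest $1: Tam $3,101; Ibarra $1,806; Okafor $2,373; Petrov $2,197. Sum = $9,477.
No rounding difference to absorb.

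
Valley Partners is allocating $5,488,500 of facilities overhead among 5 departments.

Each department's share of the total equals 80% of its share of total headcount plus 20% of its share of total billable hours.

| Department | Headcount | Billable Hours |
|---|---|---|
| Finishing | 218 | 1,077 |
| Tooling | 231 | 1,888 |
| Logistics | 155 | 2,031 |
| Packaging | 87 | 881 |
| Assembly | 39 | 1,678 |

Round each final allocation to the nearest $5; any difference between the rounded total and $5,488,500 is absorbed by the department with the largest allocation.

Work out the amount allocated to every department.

Finishing: $1,467,705 · Tooling: $1,663,740 · Logistics: $1,227,385 · Packaging: $651,290 · Assembly: $478,380

Headcount total 730; billable hours total 7,555.
Composite weights (80% headcount + 20% billable hours): Finishing 0.2674; Tooling 0.3031; Logistics 0.2236; Packaging 0.1187; Assembly 0.0872.
Unrounded shares: Finishing 1,467,707.39; Tooling 1,663,733.56; Logistics 1,227,386.29; Packaging 651,291.58; Assembly 478,381.17.
Rounded to nearest $5: Finishing $1,467,705; Tooling $1,663,735; Logistics $1,227,385; Packaging $651,290; Assembly $478,380. Sum = $5,488,495.
Difference $5,488,500 − $5,488,495 = +$5 applied to largest allocation (Tooling): Tooling becomes $1,663,740.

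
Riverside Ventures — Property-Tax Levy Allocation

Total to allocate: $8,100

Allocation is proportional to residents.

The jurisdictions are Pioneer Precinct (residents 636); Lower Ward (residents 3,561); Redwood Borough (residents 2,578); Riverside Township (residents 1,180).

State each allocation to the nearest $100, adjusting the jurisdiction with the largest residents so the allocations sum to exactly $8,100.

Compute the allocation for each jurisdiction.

Pioneer Precinct: $600 · Lower Ward: $3,700 · Redwood Borough: $2,600 · Riverside Township: $1,200

Total residents = 7,955.
Unrounded shares: Pioneer Precinct 636/7,955 × $8,100 = 647.59; Lower Ward 3,561/7,955 × $8,100 = 3,625.91; Redwood Borough 2,578/7,955 × $8,100 = 2,624.99; Riverside Township 1,180/7,955 × $8,100 = 1,201.51.
Rounded to nearest $100: Pioneer Precinct $600; Lower Ward $3,600; Redwood Borough $2,600; Riverside Township $1,200. Sum = $8,000.
Difference $8,100 − $8,000 = +$100 applied to largest residents (Lower Ward): Lower Ward becomes $3,700.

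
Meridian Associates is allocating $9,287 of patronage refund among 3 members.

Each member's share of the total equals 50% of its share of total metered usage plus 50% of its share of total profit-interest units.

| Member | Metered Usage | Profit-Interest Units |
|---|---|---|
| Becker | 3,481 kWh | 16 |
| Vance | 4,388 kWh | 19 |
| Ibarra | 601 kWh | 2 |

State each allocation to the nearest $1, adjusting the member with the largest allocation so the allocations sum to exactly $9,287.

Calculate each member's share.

Totals — metered usage 8,470, profit-interest units 37.
Blended shares (50% metered usage + 50% profit-interest units): Becker 0.4217; Vance 0.5158; Ibarra 0.0625.
Raw shares: Becker 3,916.39; Vance 4,790.13; Ibarra 580.49.
After rounding ($1): Becker $3,916; Vance $4,790; Ibarra $580. Sum = $9,286.
Difference $9,287 − $9,286 = +$1 applied to largest allocation (Vance): Vance becomes $4,791.

Becker: $3,916 · Vance: $4,791 · Ibarra: $580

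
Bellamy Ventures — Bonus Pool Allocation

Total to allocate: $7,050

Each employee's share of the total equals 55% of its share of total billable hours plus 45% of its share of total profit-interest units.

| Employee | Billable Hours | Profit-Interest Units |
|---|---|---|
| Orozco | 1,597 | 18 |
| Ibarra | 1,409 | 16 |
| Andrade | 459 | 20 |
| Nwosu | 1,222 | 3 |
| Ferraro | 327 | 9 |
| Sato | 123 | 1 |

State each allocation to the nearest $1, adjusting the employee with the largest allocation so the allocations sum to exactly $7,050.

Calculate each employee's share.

Orozco: $2,059; Ibarra: $1,821; Andrade: $1,293; Nwosu: $1,064; Ferraro: $673; Sato: $140

Totals — billable hours 5,137, profit-interest units 67.
Combined weights (55% billable hours + 45% profit-interest units): Orozco 0.2919; Ibarra 0.2583; Andrade 0.1835; Nwosu 0.1510; Ferraro 0.0955; Sato 0.0199.
Unrounded shares: Orozco 2,057.76; Ibarra 1,821.15; Andrade 1,293.48; Nwosu 1,064.44; Ferraro 672.98; Sato 140.19.
After rounding ($1): Orozco $2,058; Ibarra $1,821; Andrade $1,293; Nwosu $1,064; Ferraro $673; Sato $140. Sum = $7,049.
Difference $7,050 − $7,049 = +$1 applied to largest allocation (Orozco): Orozco becomes $2,059.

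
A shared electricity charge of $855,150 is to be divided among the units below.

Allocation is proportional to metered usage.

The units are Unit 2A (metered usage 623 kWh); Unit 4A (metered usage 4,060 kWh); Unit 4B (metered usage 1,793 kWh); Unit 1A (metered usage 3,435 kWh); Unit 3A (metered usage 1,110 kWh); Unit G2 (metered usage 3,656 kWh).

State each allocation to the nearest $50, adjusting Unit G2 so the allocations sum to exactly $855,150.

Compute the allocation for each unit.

Unit 2A: $36,300 · Unit 4A: $236,550 · Unit 4B: $104,450 · Unit 1A: $200,150 · Unit 3A: $64,650 · Unit G2: $213,050

Sum of metered usage: 14,677.
Pro-rata amounts: Unit 2A 623/14,677 × $855,150 = 36,298.87; Unit 4A 4,060/14,677 × $855,150 = 236,554.40; Unit 4B 1,793/14,677 × $855,150 = 104,468.48; Unit 1A 3,435/14,677 × $855,150 = 200,139.01; Unit 3A 1,110/14,677 × $855,150 = 64,673.74; Unit G2 3,656/14,677 × $855,150 = 213,015.49.
At nearest $50: Unit 2A $36,300; Unit 4A $236,550; Unit 4B $104,450; Unit 1A $200,150; Unit 3A $64,650; Unit G2 $213,000. Sum = $855,100.
Difference $855,150 − $855,100 = +$50 applied to Unit G2: Unit G2 becomes $213,050.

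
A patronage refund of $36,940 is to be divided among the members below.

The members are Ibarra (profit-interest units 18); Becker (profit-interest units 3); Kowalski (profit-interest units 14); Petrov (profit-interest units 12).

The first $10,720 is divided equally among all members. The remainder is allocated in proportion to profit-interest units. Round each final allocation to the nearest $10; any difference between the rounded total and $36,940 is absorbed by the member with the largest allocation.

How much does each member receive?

$10,720 shared equally gives $2,680 per member.
Remainder $26,220 by profit-interest units (total 47): Ibarra 10,041.70 → $10,040; Becker 1,673.62 → $1,670; Kowalski 7,810.21 → $7,810; Petrov 6,694.47 → $6,690.
Rounding difference +$10 on remainder applied to Ibarra.
Totals: Ibarra $2,680 + $10,050 = $12,730; Becker $2,680 + $1,670 = $4,350; Kowalski $2,680 + $7,810 = $10,490; Petrov $2,680 + $6,690 = $9,370.

Ibarra: $12,730; Becker: $4,350; Kowalski: $10,490; Petrov: $9,370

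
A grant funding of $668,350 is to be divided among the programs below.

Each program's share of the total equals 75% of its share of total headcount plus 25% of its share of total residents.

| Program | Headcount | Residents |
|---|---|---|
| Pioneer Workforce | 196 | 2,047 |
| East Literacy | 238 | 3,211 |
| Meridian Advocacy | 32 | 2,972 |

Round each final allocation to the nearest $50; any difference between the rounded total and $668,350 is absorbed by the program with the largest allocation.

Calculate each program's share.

Headcount total 466; residents total 8,230.
Composite weights (75% headcount + 25% residents): Pioneer Workforce 0.3776; East Literacy 0.4806; Meridian Advocacy 0.1418.
Proportional shares: Pioneer Workforce 252,390.14; East Literacy 321,200.12; Meridian Advocacy 94,759.74.
After rounding ($50): Pioneer Workforce $252,400; East Literacy $321,200; Meridian Advocacy $94,750. Sum = $668,350.
No rounding difference to absorb.

Pioneer Workforce: $252,400 · East Literacy: $321,200 · Meridian Advocacy: $94,750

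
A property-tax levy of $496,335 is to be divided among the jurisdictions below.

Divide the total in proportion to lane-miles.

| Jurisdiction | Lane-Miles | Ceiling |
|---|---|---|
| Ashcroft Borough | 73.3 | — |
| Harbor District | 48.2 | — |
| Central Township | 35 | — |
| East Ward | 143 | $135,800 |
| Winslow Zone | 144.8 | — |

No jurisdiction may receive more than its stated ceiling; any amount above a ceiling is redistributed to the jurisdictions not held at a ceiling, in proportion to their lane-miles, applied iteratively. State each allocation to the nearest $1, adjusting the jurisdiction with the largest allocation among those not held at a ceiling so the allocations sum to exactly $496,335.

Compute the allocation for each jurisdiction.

Ashcroft Borough: $87,711; Harbor District: $57,676; Central Township: $41,881; East Ward: $135,800; Winslow Zone: $173,267

Lane-miles total: 444.3.
Unconstrained shares: Ashcroft Borough 81,884.66; Harbor District 53,845.03; Central Township 39,099.09; East Ward 159,747.70; Winslow Zone 161,758.51.
Capped: East Ward ($135,800); residual $360,535 reallocated over remaining lane-miles 301.3.
Shares after redistribution: Ashcroft Borough 87,710.64 → $87,711; Harbor District 57,676.03 → $57,676; Central Township 41,880.93 → $41,881; Winslow Zone 173,267.40 → $173,267.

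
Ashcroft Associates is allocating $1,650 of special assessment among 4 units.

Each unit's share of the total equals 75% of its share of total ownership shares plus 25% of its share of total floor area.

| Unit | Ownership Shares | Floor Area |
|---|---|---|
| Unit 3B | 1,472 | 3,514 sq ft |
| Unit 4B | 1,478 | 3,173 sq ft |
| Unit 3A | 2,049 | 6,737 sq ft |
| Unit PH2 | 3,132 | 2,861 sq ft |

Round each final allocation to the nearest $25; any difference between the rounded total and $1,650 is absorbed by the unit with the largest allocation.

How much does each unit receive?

Totals — ownership shares 8,131, floor area 16,285.
Combined weights (75% ownership shares + 25% floor area): Unit 3B 0.1897; Unit 4B 0.1850; Unit 3A 0.2924; Unit PH2 0.3328.
Unrounded shares: Unit 3B 313.04; Unit 4B 305.32; Unit 3A 482.50; Unit PH2 549.14.
Rounded to nearest $25: Unit 3B $325; Unit 4B $300; Unit 3A $475; Unit PH2 $550. Sum = $1,650.
Rounded total matches; no reconciliation needed.

Unit 3B: $325; Unit 4B: $300; Unit 3A: $475; Unit PH2: $550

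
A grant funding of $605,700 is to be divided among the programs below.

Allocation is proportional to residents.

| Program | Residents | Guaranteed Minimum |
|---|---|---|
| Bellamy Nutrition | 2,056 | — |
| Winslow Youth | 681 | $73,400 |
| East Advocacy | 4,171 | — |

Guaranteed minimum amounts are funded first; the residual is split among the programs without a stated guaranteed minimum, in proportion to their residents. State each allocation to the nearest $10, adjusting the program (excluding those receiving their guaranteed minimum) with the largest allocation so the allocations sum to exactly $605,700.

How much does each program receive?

Fund the minimums — Winslow Youth $73,400. Residual $532,300.
Residual split over remaining residents 6,227: Bellamy Nutrition 175,752.18 → $175,750; East Advocacy 356,547.82 → $356,550.

Bellamy Nutrition: $175,750; Winslow Youth: $73,400; East Advocacy: $356,550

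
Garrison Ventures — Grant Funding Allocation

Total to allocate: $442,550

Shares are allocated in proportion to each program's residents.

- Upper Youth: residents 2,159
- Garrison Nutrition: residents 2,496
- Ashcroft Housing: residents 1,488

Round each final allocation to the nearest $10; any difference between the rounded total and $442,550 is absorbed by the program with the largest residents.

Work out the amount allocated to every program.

Upper Youth: $155,540 | Garrison Nutrition: $179,810 | Ashcroft Housing: $107,200

Combined residents = 2,159 + 2,496 + 1,488 = 6,143.
Pro-rata amounts: Upper Youth 155,537.27; Garrison Nutrition 179,815.20; Ashcroft Housing 107,197.53.
At nearest $10: Upper Youth $155,540; Garrison Nutrition $179,820; Ashcroft Housing $107,200. Sum = $442,560.
Difference $442,550 − $442,560 = −$10 applied to largest residents (Garrison Nutrition): Garrison Nutrition becomes $179,810.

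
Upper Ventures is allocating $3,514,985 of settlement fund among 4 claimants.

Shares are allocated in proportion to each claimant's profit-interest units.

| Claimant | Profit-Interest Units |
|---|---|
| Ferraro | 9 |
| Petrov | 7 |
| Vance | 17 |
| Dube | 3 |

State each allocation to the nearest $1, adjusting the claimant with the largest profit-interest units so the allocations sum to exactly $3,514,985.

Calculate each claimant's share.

Ferraro: $878,746; Petrov: $683,469; Vance: $1,659,855; Dube: $292,915

Total profit-interest units = 36.
Proportional shares: Ferraro 9/36 × $3,514,985 = 878,746.25; Petrov 7/36 × $3,514,985 = 683,469.31; Vance 17/36 × $3,514,985 = 1,659,854.03; Dube 3/36 × $3,514,985 = 292,915.42.
After rounding ($1): Ferraro $878,746; Petrov $683,469; Vance $1,659,854; Dube $292,915. Sum = $3,514,984.
Difference $3,514,985 − $3,514,984 = +$1 applied to largest profit-interest units (Vance): Vance becomes $1,659,855.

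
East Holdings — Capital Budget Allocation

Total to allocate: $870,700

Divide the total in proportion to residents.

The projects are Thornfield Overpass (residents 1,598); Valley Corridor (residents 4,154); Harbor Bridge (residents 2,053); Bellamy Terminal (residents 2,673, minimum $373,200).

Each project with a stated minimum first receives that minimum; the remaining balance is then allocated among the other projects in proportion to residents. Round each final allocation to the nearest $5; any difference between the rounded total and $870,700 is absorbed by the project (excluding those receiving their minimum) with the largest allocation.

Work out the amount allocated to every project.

Guaranteed amounts: Bellamy Terminal $373,200. Remaining pool $497,500.
Remaining pool split over remaining residents 7,805: Thornfield Overpass 101,858.42 → $101,860; Valley Corridor 264,780.91 → $264,780; Harbor Bridge 130,860.67 → $130,860.

Thornfield Overpass: $101,860 | Valley Corridor: $264,780 | Harbor Bridge: $130,860 | Bellamy Terminal: $373,200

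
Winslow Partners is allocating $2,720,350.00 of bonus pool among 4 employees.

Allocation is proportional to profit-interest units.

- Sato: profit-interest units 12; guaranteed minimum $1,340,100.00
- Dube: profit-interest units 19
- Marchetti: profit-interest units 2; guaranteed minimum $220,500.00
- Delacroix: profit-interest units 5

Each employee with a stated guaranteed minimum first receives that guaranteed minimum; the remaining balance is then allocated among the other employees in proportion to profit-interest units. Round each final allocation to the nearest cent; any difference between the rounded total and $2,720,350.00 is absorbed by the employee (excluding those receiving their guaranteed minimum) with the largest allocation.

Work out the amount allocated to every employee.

Fund the minimums — Sato $1,340,100.00; Marchetti $220,500.00. Residual $1,159,750.00.
Residual split over remaining profit-interest units 24: Dube 918,135.4167 → $918,135.42; Delacroix 241,614.5833 → $241,614.58.

Sato: $1,340,100.00; Dube: $918,135.42; Marchetti: $220,500.00; Delacroix: $241,614.58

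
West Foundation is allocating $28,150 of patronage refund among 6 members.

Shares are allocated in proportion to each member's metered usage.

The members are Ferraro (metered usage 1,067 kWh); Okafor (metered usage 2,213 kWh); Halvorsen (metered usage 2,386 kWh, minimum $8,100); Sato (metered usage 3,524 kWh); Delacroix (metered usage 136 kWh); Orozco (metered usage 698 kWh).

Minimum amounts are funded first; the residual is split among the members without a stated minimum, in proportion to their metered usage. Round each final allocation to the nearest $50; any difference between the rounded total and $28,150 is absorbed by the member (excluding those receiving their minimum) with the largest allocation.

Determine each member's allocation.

Ferraro: $2,800 | Okafor: $5,800 | Halvorsen: $8,100 | Sato: $9,250 | Delacroix: $350 | Orozco: $1,850

Guaranteed amounts: Halvorsen $8,100. Remaining pool $20,050.
Remaining pool split over remaining metered usage 7,638: Ferraro 2,800.91 → $2,800; Okafor 5,809.20 → $5,800; Sato 9,250.62 → $9,250; Delacroix 357.00 → $350; Orozco 1,832.27 → $1,850.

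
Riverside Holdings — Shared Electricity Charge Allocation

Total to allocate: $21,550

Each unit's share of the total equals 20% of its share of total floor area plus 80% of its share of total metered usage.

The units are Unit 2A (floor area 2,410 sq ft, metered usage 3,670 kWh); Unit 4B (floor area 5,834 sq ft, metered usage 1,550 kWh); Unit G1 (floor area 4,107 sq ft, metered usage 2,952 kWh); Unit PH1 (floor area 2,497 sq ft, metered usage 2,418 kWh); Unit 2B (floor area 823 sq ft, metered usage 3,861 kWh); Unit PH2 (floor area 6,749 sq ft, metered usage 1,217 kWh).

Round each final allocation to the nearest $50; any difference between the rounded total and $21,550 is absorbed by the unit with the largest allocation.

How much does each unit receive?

Floor area total 22,420; metered usage total 15,668.
Composite weights (20% floor area + 80% metered usage): Unit 2A 0.2089; Unit 4B 0.1312; Unit G1 0.1874; Unit PH1 0.1457; Unit 2B 0.2045; Unit PH2 0.1223.
Proportional shares: Unit 2A 4,501.51; Unit 4B 2,827.04; Unit G1 4,037.71; Unit PH1 3,140.62; Unit 2B 4,406.59; Unit PH2 2,636.53.
After rounding ($50): Unit 2A $4,500; Unit 4B $2,850; Unit G1 $4,050; Unit PH1 $3,150; Unit 2B $4,400; Unit PH2 $2,650. Sum = $21,600.
Difference $21,550 − $21,600 = −$50 applied to largest allocation (Unit 2A): Unit 2A becomes $4,450.

Unit 2A: $4,450 | Unit 4B: $2,850 | Unit G1: $4,050 | Unit PH1: $3,150 | Unit 2B: $4,400 | Unit PH2: $2,650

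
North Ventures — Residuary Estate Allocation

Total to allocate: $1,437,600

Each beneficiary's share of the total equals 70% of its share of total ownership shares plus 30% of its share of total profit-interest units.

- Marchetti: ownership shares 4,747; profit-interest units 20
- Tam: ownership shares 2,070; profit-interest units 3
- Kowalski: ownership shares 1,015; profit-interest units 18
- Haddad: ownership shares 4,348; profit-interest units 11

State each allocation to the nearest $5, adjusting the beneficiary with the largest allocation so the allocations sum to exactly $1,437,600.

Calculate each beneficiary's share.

Totals — ownership shares 12,180, profit-interest units 52.
Blended shares (70% ownership shares + 30% profit-interest units): Marchetti 0.3882; Tam 0.1363; Kowalski 0.1622; Haddad 0.3133.
Pro-rata amounts: Marchetti 558,077.34; Tam 195,906.37; Kowalski 233,149.23; Haddad 450,467.07.
At nearest $5: Marchetti $558,075; Tam $195,905; Kowalski $233,150; Haddad $450,465. Sum = $1,437,595.
Difference $1,437,600 − $1,437,595 = +$5 applied to largest allocation (Marchetti): Marchetti becomes $558,080.

Marchetti: $558,080; Tam: $195,905; Kowalski: $233,150; Haddad: $450,465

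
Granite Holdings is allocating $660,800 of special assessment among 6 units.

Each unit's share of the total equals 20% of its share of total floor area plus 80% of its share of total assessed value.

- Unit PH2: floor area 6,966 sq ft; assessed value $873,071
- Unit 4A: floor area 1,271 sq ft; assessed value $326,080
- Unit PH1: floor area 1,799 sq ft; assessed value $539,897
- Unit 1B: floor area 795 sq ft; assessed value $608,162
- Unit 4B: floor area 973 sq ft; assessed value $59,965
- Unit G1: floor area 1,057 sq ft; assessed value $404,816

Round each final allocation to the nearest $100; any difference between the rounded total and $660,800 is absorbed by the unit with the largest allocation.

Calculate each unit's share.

Unit PH2: $235,600; Unit 4A: $74,400; Unit PH1: $120,000; Unit 1B: $122,500; Unit 4B: $21,300; Unit G1: $87,000

Totals — floor area 12,861, assessed value 2,811,991.
Blended shares (20% floor area + 80% assessed value): Unit PH2 0.3567; Unit 4A 0.1125; Unit PH1 0.1816; Unit 1B 0.1854; Unit 4B 0.0322; Unit G1 0.1316.
Raw shares: Unit PH2 235,715.72; Unit 4A 74,362.21; Unit PH1 119,984.46; Unit 1B 122,500.80; Unit 4B 21,271.69; Unit G1 86,965.11.
After rounding ($100): Unit PH2 $235,700; Unit 4A $74,400; Unit PH1 $120,000; Unit 1B $122,500; Unit 4B $21,300; Unit G1 $87,000. Sum = $660,900.
Difference $660,800 − $660,900 = −$100 applied to largest allocation (Unit PH2): Unit PH2 becomes $235,600.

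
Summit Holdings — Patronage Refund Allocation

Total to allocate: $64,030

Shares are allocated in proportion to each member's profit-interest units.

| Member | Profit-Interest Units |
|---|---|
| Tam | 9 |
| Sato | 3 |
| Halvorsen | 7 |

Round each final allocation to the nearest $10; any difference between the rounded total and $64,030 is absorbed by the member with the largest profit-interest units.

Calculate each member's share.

Profit-interest units total: 9 + 3 + 7 = 19.
Raw shares: Tam 30,330.00; Sato 10,110.00; Halvorsen 23,590.00.
At nearest $10: Tam $30,330; Sato $10,110; Halvorsen $23,590. Sum = $64,030.
No rounding difference to absorb.

Tam: $30,330; Sato: $10,110; Halvorsen: $23,590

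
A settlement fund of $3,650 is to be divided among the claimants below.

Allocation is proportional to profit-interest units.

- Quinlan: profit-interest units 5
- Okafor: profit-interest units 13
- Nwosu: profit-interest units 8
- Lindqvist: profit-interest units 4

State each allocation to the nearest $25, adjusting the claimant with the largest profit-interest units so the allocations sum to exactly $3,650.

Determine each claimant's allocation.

Quinlan: $600; Okafor: $1,600; Nwosu: $975; Lindqvist: $475

Combined profit-interest units = 30.
Unrounded shares: Quinlan 5/30 × $3,650 = 608.33; Okafor 13/30 × $3,650 = 1,581.67; Nwosu 8/30 × $3,650 = 973.33; Lindqvist 4/30 × $3,650 = 486.67.
After rounding ($25): Quinlan $600; Okafor $1,575; Nwosu $975; Lindqvist $475. Sum = $3,625.
Difference $3,650 − $3,625 = +$25 applied to largest profit-interest units (Okafor): Okafor becomes $1,600.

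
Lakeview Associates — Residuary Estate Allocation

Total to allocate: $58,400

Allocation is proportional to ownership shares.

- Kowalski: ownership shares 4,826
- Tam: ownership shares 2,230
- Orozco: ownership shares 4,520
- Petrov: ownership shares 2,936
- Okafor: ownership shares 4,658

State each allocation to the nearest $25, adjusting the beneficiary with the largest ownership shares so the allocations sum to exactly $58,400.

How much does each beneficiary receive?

Kowalski: $14,675; Tam: $6,800; Orozco: $13,775; Petrov: $8,950; Okafor: $14,200

Sum of ownership shares: 19,170.
Pro-rata amounts: Kowalski 4,826/19,170 × $58,400 = 14,702.06; Tam 2,230/19,170 × $58,400 = 6,793.53; Orozco 4,520/19,170 × $58,400 = 13,769.85; Petrov 2,936/19,170 × $58,400 = 8,944.31; Okafor 4,658/19,170 × $58,400 = 14,190.26.
At nearest $25: Kowalski $14,700; Tam $6,800; Orozco $13,775; Petrov $8,950; Okafor $14,200. Sum = $58,425.
Difference $58,400 − $58,425 = −$25 applied to largest ownership shares (Kowalski): Kowalski becomes $14,675.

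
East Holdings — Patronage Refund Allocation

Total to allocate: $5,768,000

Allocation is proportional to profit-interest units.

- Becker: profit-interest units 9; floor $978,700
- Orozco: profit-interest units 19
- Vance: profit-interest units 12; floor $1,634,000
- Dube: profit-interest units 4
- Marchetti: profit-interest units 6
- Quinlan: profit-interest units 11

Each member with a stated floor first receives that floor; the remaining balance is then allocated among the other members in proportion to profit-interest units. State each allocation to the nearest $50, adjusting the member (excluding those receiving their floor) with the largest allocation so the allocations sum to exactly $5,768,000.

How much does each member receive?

Fund the minimums — Becker $978,700; Vance $1,634,000. Residual $3,155,300.
Residual split over remaining profit-interest units 40: Orozco 1,498,767.50 → $1,498,750; Dube 315,530.00 → $315,550; Marchetti 473,295.00 → $473,300; Quinlan 867,707.50 → $867,700.

Becker: $978,700 · Orozco: $1,498,750 · Vance: $1,634,000 · Dube: $315,550 · Marchetti: $473,300 · Quinlan: $867,700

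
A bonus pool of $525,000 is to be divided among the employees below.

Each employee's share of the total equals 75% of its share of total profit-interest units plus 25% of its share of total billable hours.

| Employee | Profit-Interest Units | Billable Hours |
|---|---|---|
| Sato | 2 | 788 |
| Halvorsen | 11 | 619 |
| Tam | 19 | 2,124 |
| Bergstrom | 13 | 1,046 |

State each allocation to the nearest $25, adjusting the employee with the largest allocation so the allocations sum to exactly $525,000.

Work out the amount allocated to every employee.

Profit-interest units total 45; billable hours total 4,577.
Composite weights (75% profit-interest units + 25% billable hours): Sato 0.0764; Halvorsen 0.2171; Tam 0.4327; Bergstrom 0.2738.
Proportional shares: Sato 40,096.68; Halvorsen 114,000.44; Tam 227,157.80; Bergstrom 143,745.08.
Rounded to nearest $25: Sato $40,100; Halvorsen $114,000; Tam $227,150; Bergstrom $143,750. Sum = $525,000.
Rounded total matches; no reconciliation needed.

Sato: $40,100; Halvorsen: $114,000; Tam: $227,150; Bergstrom: $143,750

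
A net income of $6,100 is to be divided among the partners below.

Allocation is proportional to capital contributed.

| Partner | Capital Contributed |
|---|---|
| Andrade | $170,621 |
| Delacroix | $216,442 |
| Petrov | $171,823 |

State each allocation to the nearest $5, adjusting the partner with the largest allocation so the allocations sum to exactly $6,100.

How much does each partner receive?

Andrade: $1,860 | Delacroix: $2,365 | Petrov: $1,875

Total capital contributed = 558,886.
Proportional shares: Andrade 170,621/558,886 × $6,100 = 1,862.25; Delacroix 216,442/558,886 × $6,100 = 2,362.37; Petrov 171,823/558,886 × $6,100 = 1,875.37.
Rounded to nearest $5: Andrade $1,860; Delacroix $2,360; Petrov $1,875. Sum = $6,095.
Difference $6,100 − $6,095 = +$5 applied to largest allocation (Delacroix): Delacroix becomes $2,365.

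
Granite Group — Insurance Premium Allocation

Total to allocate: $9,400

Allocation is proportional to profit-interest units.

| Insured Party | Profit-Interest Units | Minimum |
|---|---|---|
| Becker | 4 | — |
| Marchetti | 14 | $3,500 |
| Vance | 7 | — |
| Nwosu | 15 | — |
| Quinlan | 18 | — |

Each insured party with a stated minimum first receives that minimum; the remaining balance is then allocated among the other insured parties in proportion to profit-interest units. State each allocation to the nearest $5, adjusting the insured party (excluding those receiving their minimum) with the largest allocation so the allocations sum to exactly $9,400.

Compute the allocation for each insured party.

Minimums first: Marchetti $3,500. Balance $5,900.
Balance split over remaining profit-interest units 44: Becker 536.36 → $535; Vance 938.64 → $940; Nwosu 2,011.36 → $2,010; Quinlan 2,413.64 → $2,415.

Becker: $535 · Marchetti: $3,500 · Vance: $940 · Nwosu: $2,010 · Quinlan: $2,415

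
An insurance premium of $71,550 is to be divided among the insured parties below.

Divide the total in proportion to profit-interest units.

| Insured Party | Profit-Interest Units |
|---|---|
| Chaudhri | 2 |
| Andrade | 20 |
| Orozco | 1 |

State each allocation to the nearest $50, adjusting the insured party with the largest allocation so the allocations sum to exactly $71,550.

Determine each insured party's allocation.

Chaudhri: $6,200 | Andrade: $62,250 | Orozco: $3,100

Total profit-interest units = 23.
Raw shares: Chaudhri 2/23 × $71,550 = 6,221.74; Andrade 20/23 × $71,550 = 62,217.39; Orozco 1/23 × $71,550 = 3,110.87.
Rounded to nearest $50: Chaudhri $6,200; Andrade $62,200; Orozco $3,100. Sum = $71,500.
Difference $71,550 − $71,500 = +$50 applied to largest allocation (Andrade): Andrade becomes $62,250.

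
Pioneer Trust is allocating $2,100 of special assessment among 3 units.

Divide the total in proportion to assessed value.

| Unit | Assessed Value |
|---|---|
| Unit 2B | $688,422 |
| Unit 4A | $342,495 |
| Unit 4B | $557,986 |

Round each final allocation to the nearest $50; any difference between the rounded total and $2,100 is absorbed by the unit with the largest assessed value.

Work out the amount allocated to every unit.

Combined assessed value = 688,422 + 342,495 + 557,986 = 1,588,903.
Raw shares: Unit 2B 909.86; Unit 4A 452.66; Unit 4B 737.47.
After rounding ($50): Unit 2B $900; Unit 4A $450; Unit 4B $750. Sum = $2,100.
No rounding difference to absorb.

Unit 2B: $900 | Unit 4A: $450 | Unit 4B: $750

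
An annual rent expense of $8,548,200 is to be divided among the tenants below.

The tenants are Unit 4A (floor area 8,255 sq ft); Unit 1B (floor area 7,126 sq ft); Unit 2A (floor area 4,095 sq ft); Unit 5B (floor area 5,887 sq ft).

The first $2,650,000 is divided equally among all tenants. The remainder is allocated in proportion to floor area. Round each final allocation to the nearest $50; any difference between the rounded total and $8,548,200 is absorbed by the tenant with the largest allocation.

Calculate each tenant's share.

Unit 4A: $2,582,200 | Unit 1B: $2,319,650 | Unit 2A: $1,614,800 | Unit 5B: $2,031,550

Equal tier: $2,650,000 ÷ 4 = $662,500 apiece.
Remainder $5,898,200 by floor area (total 25,363): Unit 4A 1,919,711.43 → $1,919,700; Unit 1B 1,657,160.95 → $1,657,150; Unit 2A 952,297.80 → $952,300; Unit 5B 1,369,029.82 → $1,369,050.
Totals: Unit 4A $662,500 + $1,919,700 = $2,582,200; Unit 1B $662,500 + $1,657,150 = $2,319,650; Unit 2A $662,500 + $952,300 = $1,614,800; Unit 5B $662,500 + $1,369,050 = $2,031,550.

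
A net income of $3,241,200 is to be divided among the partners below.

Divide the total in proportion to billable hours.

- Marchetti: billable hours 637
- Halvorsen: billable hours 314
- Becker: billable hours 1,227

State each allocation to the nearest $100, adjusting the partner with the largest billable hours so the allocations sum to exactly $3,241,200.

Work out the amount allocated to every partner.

Combined billable hours = 2,178.
Proportional shares: Marchetti 637/2,178 × $3,241,200 = 947,954.27; Halvorsen 314/2,178 × $3,241,200 = 467,280.44; Becker 1,227/2,178 × $3,241,200 = 1,825,965.29.
Rounded to nearest $100: Marchetti $948,000; Halvorsen $467,300; Becker $1,826,000. Sum = $3,241,300.
Difference $3,241,200 − $3,241,300 = −$100 applied to largest billable hours (Becker): Becker becomes $1,825,900.

Marchetti: $948,000; Halvorsen: $467,300; Becker: $1,825,900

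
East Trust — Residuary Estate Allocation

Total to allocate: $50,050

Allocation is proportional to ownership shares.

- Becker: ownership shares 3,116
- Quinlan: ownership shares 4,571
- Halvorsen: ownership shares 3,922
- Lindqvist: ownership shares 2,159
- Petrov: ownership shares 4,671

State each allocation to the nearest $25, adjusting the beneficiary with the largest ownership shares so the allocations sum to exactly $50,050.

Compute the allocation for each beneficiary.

Combined ownership shares = 3,116 + 4,571 + 3,922 + 2,159 + 4,671 = 18,439.
Raw shares: Becker 8,457.93; Quinlan 12,407.32; Halvorsen 10,645.70; Lindqvist 5,860.29; Petrov 12,678.75.
Rounded to nearest $25: Becker $8,450; Quinlan $12,400; Halvorsen $10,650; Lindqvist $5,850; Petrov $12,675. Sum = $50,025.
Difference $50,050 − $50,025 = +$25 applied to largest ownership shares (Petrov): Petrov becomes $12,700.

Becker: $8,450; Quinlan: $12,400; Halvorsen: $10,650; Lindqvist: $5,850; Petrov: $12,700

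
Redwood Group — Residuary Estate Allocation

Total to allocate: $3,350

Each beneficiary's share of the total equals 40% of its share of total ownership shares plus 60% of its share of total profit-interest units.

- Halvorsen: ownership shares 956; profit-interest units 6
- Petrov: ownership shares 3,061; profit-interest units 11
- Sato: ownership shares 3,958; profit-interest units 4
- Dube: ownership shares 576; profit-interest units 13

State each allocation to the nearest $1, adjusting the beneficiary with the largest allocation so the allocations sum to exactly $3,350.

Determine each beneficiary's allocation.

Ownership shares total 8,551; profit-interest units total 34.
Blended shares (40% ownership shares + 60% profit-interest units): Halvorsen 0.1506; Petrov 0.3373; Sato 0.2557; Dube 0.2564.
Pro-rata amounts: Halvorsen 504.52; Petrov 1,129.97; Sato 856.72; Dube 858.79.
Rounded to nearest $1: Halvorsen $505; Petrov $1,130; Sato $857; Dube $859. Sum = $3,351.
Difference $3,350 − $3,351 = −$1 applied to largest allocation (Petrov): Petrov becomes $1,129.

Halvorsen: $505 | Petrov: $1,129 | Sato: $857 | Dube: $859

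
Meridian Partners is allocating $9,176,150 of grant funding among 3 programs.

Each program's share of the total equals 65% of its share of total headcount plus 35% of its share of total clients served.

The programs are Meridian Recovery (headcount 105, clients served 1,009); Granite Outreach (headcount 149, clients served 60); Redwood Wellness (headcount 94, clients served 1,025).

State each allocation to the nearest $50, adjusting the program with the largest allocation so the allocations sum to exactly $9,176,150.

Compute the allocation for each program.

Meridian Recovery: $3,347,150; Granite Outreach: $2,645,800; Redwood Wellness: $3,183,200

Totals — headcount 348, clients served 2,094.
Composite weights (65% headcount + 35% clients served): Meridian Recovery 0.3648; Granite Outreach 0.2883; Redwood Wellness 0.3469.
Pro-rata amounts: Meridian Recovery 3,347,176.98; Granite Outreach 2,645,789.16; Redwood Wellness 3,183,183.86.
Rounded to nearest $50: Meridian Recovery $3,347,200; Granite Outreach $2,645,800; Redwood Wellness $3,183,200. Sum = $9,176,200.
Difference $9,176,150 − $9,176,200 = −$50 applied to largest allocation (Meridian Recovery): Meridian Recovery becomes $3,347,150.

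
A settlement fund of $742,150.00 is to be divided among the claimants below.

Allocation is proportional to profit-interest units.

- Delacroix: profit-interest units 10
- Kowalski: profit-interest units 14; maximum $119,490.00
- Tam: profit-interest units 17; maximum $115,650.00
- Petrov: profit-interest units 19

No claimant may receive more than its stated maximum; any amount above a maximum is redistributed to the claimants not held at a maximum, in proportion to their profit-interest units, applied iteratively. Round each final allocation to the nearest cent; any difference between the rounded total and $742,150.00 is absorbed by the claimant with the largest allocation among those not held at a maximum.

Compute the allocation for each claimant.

Total profit-interest units = 60.
Unconstrained shares: Delacroix 123,691.6667; Kowalski 173,168.3333; Tam 210,275.8333; Petrov 235,014.1667.
Cap binds for Kowalski ($119,490.00), Tam ($115,650.00); balance $507,010.00 reallocated over remaining profit-interest units 29.
Remaining shares: Delacroix 174,831.0345 → $174,831.03; Petrov 332,178.9655 → $332,178.97.

Delacroix: $174,831.03 | Kowalski: $119,490.00 | Tam: $115,650.00 | Petrov: $332,178.97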